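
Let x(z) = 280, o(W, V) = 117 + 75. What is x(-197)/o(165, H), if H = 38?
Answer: 35/24 ≈ 1.4583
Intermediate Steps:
o(W, V) = 192
x(-197)/o(165, H) = 280/192 = 280*(1/192) = 35/24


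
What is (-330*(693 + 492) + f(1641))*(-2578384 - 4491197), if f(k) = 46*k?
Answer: 2230905258684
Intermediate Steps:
(-330*(693 + 492) + f(1641))*(-2578384 - 4491197) = (-330*(693 + 492) + 46*1641)*(-2578384 - 4491197) = (-330*1185 + 75486)*(-7069581) = (-391050 + 75486)*(-7069581) = -315564*(-7069581) = 2230905258684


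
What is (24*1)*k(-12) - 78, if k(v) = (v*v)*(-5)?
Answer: -17358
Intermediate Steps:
k(v) = -5*v² (k(v) = v²*(-5) = -5*v²)
(24*1)*k(-12) - 78 = (24*1)*(-5*(-12)²) - 78 = 24*(-5*144) - 78 = 24*(-720) - 78 = -17280 - 78 = -17358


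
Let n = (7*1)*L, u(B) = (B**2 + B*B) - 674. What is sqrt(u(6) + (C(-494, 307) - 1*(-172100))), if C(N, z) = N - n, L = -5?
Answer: sqrt(171039) ≈ 413.57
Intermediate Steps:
u(B) = -674 + 2*B**2 (u(B) = (B**2 + B**2) - 674 = 2*B**2 - 674 = -674 + 2*B**2)
n = -35 (n = (7*1)*(-5) = 7*(-5) = -35)
C(N, z) = 35 + N (C(N, z) = N - 1*(-35) = N + 35 = 35 + N)
sqrt(u(6) + (C(-494, 307) - 1*(-172100))) = sqrt((-674 + 2*6**2) + ((35 - 494) - 1*(-172100))) = sqrt((-674 + 2*36) + (-459 + 172100)) = sqrt((-674 + 72) + 171641) = sqrt(-602 + 171641) = sqrt(171039)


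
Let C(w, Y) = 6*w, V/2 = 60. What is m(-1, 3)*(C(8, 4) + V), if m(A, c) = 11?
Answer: 1848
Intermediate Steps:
V = 120 (V = 2*60 = 120)
m(-1, 3)*(C(8, 4) + V) = 11*(6*8 + 120) = 11*(48 + 120) = 11*168 = 1848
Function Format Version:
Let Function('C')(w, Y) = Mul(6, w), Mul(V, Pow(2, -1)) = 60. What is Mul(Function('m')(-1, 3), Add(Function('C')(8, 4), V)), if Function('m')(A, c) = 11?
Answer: 1848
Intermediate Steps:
V = 120 (V = Mul(2, 60) = 120)
Mul(Function('m')(-1, 3), Add(Function('C')(8, 4), V)) = Mul(11, Add(Mul(6, 8), 120)) = Mul(11, Add(48, 120)) = Mul(11, 168) = 1848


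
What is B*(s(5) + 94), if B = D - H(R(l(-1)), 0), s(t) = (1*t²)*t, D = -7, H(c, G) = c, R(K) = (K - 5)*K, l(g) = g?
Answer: -2847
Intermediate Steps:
R(K) = K*(-5 + K) (R(K) = (-5 + K)*K = K*(-5 + K))
s(t) = t³ (s(t) = t²*t = t³)
B = -13 (B = -7 - (-1)*(-5 - 1) = -7 - (-1)*(-6) = -7 - 1*6 = -7 - 6 = -13)
B*(s(5) + 94) = -13*(5³ + 94) = -13*(125 + 94) = -13*219 = -2847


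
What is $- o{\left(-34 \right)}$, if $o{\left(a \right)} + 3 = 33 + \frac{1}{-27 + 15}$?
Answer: $- \frac{359}{12} \approx -29.917$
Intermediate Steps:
$o{\left(a \right)} = \frac{359}{12}$ ($o{\left(a \right)} = -3 + \left(33 + \frac{1}{-27 + 15}\right) = -3 + \left(33 + \frac{1}{-12}\right) = -3 + \left(33 - \frac{1}{12}\right) = -3 + \frac{395}{12} = \frac{359}{12}$)
$- o{\left(-34 \right)} = \left(-1\right) \frac{359}{12} = - \frac{359}{12}$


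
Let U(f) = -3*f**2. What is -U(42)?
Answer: 5292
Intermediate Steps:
-U(42) = -(-3)*42**2 = -(-3)*1764 = -1*(-5292) = 5292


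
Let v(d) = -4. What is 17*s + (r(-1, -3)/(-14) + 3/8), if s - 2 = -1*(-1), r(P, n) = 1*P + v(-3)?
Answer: 2897/56 ≈ 51.732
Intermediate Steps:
r(P, n) = -4 + P (r(P, n) = 1*P - 4 = P - 4 = -4 + P)
s = 3 (s = 2 - 1*(-1) = 2 + 1 = 3)
17*s + (r(-1, -3)/(-14) + 3/8) = 17*3 + ((-4 - 1)/(-14) + 3/8) = 51 + (-5*(-1/14) + 3*(⅛)) = 51 + (5/14 + 3/8) = 51 + 41/56 = 2897/56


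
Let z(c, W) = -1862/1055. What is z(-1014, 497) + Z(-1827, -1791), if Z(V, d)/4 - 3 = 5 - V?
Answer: 7741838/1055 ≈ 7338.2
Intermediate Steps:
z(c, W) = -1862/1055 (z(c, W) = -1862*1/1055 = -1862/1055)
Z(V, d) = 32 - 4*V (Z(V, d) = 12 + 4*(5 - V) = 12 + (20 - 4*V) = 32 - 4*V)
z(-1014, 497) + Z(-1827, -1791) = -1862/1055 + (32 - 4*(-1827)) = -1862/1055 + (32 + 7308) = -1862/1055 + 7340 = 7741838/1055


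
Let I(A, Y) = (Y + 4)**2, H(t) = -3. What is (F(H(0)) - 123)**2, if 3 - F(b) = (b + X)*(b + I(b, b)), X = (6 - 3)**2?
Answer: 11664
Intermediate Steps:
X = 9 (X = 3**2 = 9)
I(A, Y) = (4 + Y)**2
F(b) = 3 - (9 + b)*(b + (4 + b)**2) (F(b) = 3 - (b + 9)*(b + (4 + b)**2) = 3 - (9 + b)*(b + (4 + b)**2))
(F(H(0)) - 123)**2 = ((-141 - 1*(-3)**3 - 97*(-3) - 18*(-3)**2) - 123)**2 = ((-141 - 1*(-27) + 291 - 18*9) - 123)**2 = ((-141 + 27 + 291 - 162) - 123)**2 = (15 - 123)**2 = (-108)**2 = 11664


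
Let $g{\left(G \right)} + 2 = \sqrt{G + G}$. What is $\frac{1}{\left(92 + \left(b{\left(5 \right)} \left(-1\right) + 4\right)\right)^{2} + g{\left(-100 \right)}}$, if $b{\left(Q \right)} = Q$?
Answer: $\frac{8279}{68542041} - \frac{10 i \sqrt{2}}{68542041} \approx 0.00012079 - 2.0633 \cdot 10^{-7} i$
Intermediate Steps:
$g{\left(G \right)} = -2 + \sqrt{2} \sqrt{G}$ ($g{\left(G \right)} = -2 + \sqrt{G + G} = -2 + \sqrt{2 G} = -2 + \sqrt{2} \sqrt{G}$)
$\frac{1}{\left(92 + \left(b{\left(5 \right)} \left(-1\right) + 4\right)\right)^{2} + g{\left(-100 \right)}} = \frac{1}{\left(92 + \left(5 \left(-1\right) + 4\right)\right)^{2} - \left(2 - \sqrt{2} \sqrt{-100}\right)} = \frac{1}{\left(92 + \left(-5 + 4\right)\right)^{2} - \left(2 - \sqrt{2} \cdot 10 i\right)} = \frac{1}{\left(92 - 1\right)^{2} - \left(2 - 10 i \sqrt{2}\right)} = \frac{1}{91^{2} - \left(2 - 10 i \sqrt{2}\right)} = \frac{1}{8281 - \left(2 - 10 i \sqrt{2}\right)} = \frac{1}{8279 + 10 i \sqrt{2}}$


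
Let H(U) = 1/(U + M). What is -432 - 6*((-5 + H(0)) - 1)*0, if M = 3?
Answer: -432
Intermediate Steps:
H(U) = 1/(3 + U) (H(U) = 1/(U + 3) = 1/(3 + U))
-432 - 6*((-5 + H(0)) - 1)*0 = -432 - 6*((-5 + 1/(3 + 0)) - 1)*0 = -432 - 6*((-5 + 1/3) - 1)*0 = -432 - 6*((-5 + ⅓) - 1)*0 = -432 - 6*(-14/3 - 1)*0 = -432 - 6*(-17/3)*0 = -432 - (-34)*0 = -432 - 1*0 = -432 + 0 = -432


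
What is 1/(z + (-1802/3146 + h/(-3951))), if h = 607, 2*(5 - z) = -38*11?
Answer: 6214923/1325478860 ≈ 0.0046888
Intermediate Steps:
z = 214 (z = 5 - (-19)*11 = 5 - ½*(-418) = 5 + 209 = 214)
1/(z + (-1802/3146 + h/(-3951))) = 1/(214 + (-1802/3146 + 607/(-3951))) = 1/(214 + (-1802*1/3146 + 607*(-1/3951))) = 1/(214 + (-901/1573 - 607/3951)) = 1/(214 - 4514662/6214923) = 1/(1325478860/6214923) = 6214923/1325478860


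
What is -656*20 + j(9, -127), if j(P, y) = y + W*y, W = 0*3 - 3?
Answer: -12866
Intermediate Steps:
W = -3 (W = 0 - 3 = -3)
j(P, y) = -2*y (j(P, y) = y - 3*y = -2*y)
-656*20 + j(9, -127) = -656*20 - 2*(-127) = -13120 + 254 = -12866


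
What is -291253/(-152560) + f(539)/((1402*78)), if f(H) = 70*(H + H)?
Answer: 10840610167/4170837840 ≈ 2.5991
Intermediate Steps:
f(H) = 140*H (f(H) = 70*(2*H) = 140*H)
-291253/(-152560) + f(539)/((1402*78)) = -291253/(-152560) + (140*539)/((1402*78)) = -291253*(-1/152560) + 75460/109356 = 291253/152560 + 75460*(1/109356) = 291253/152560 + 18865/27339 = 10840610167/4170837840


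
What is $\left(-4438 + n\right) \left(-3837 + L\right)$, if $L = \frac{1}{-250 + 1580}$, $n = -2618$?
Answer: $\frac{2572017336}{95} \approx 2.7074 \cdot 10^{7}$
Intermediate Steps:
$L = \frac{1}{1330} \approx 0.00075188$
$\left(-4438 + n\right) \left(-3837 + L\right) = \left(-4438 - 2618\right) \left(-3837 + \frac{1}{1330}\right) = \left(-7056\right) \left(- \frac{5103209}{1330}\right) = \frac{2572017336}{95}$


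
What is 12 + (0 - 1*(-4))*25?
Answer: 112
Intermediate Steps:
12 + (0 - 1*(-4))*25 = 12 + (0 + 4)*25 = 12 + 4*25 = 12 + 100 = 112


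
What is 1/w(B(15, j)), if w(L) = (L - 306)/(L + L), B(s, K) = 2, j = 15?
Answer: -1/76 ≈ -0.013158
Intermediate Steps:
w(L) = (-306 + L)/(2*L) (w(L) = (-306 + L)/((2*L)) = (-306 + L)*(1/(2*L)) = (-306 + L)/(2*L))
1/w(B(15, j)) = 1/((½)*(-306 + 2)/2) = 1/((½)*(½)*(-304)) = 1/(-76) = -1/76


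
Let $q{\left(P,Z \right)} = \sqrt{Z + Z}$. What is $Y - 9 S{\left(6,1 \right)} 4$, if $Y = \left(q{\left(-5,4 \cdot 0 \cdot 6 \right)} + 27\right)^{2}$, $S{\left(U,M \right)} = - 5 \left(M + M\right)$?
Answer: $1089$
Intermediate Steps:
$S{\left(U,M \right)} = - 10 M$ ($S{\left(U,M \right)} = - 5 \cdot 2 M = - 10 M$)
$q{\left(P,Z \right)} = \sqrt{2} \sqrt{Z}$ ($q{\left(P,Z \right)} = \sqrt{2 Z} = \sqrt{2} \sqrt{Z}$)
$Y = 729$ ($Y = \left(\sqrt{2} \sqrt{4 \cdot 0 \cdot 6} + 27\right)^{2} = \left(\sqrt{2} \sqrt{0 \cdot 6} + 27\right)^{2} = \left(\sqrt{2} \sqrt{0} + 27\right)^{2} = \left(\sqrt{2} \cdot 0 + 27\right)^{2} = \left(0 + 27\right)^{2} = 27^{2} = 729$)
$Y - 9 S{\left(6,1 \right)} 4 = 729 - 9 \left(\left(-10\right) 1\right) 4 = 729 - 9 \left(-10\right) 4 = 729 - \left(-90\right) 4 = 729 - -360 = 729 + 360 = 1089$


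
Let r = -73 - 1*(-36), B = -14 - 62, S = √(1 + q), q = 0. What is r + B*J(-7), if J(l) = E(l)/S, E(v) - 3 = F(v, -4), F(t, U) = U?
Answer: 39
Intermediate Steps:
E(v) = -1 (E(v) = 3 - 4 = -1)
S = 1 (S = √(1 + 0) = √1 = 1)
J(l) = -1 (J(l) = -1/1 = -1*1 = -1)
B = -76
r = -37 (r = -73 + 36 = -37)
r + B*J(-7) = -37 - 76*(-1) = -37 + 76 = 39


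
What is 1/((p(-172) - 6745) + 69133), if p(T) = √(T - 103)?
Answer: 62388/3892262819 - 5*I*√11/3892262819 ≈ 1.6029e-5 - 4.2605e-9*I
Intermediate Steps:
p(T) = √(-103 + T)
1/((p(-172) - 6745) + 69133) = 1/((√(-103 - 172) - 6745) + 69133) = 1/((√(-275) - 6745) + 69133) = 1/((5*I*√11 - 6745) + 69133) = 1/((-6745 + 5*I*√11) + 69133) = 1/(62388 + 5*I*√11)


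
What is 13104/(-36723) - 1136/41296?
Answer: -12142919/31594021 ≈ -0.38434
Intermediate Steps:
13104/(-36723) - 1136/41296 = 13104*(-1/36723) - 1136*1/41296 = -4368/12241 - 71/2581 = -12142919/31594021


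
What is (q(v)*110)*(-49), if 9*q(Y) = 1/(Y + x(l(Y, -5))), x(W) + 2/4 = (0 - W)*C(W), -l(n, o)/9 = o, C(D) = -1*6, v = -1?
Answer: -10780/4833 ≈ -2.2305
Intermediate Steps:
C(D) = -6
l(n, o) = -9*o
x(W) = -½ + 6*W (x(W) = -½ + (0 - W)*(-6) = -½ - W*(-6) = -½ + 6*W)
q(Y) = 1/(9*(539/2 + Y)) (q(Y) = 1/(9*(Y + (-½ + 6*(-9*(-5))))) = 1/(9*(Y + (-½ + 6*45))) = 1/(9*(Y + (-½ + 270))) = 1/(9*(Y + 539/2)) = 1/(9*(539/2 + Y)))
(q(v)*110)*(-49) = ((2/(9*(539 + 2*(-1))))*110)*(-49) = ((2/(9*(539 - 2)))*110)*(-49) = (((2/9)/537)*110)*(-49) = (((2/9)*(1/537))*110)*(-49) = ((2/4833)*110)*(-49) = (220/4833)*(-49) = -10780/4833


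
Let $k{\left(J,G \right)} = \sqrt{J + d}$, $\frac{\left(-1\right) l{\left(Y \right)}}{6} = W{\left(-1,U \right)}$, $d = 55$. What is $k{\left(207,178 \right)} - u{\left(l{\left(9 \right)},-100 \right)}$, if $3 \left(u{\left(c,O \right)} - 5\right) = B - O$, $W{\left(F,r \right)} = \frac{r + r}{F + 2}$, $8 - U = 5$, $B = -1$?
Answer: $-38 + \sqrt{262} \approx -21.814$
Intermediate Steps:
$U = 3$ ($U = 8 - 5 = 3$)
$W{\left(F,r \right)} = \frac{2 r}{2 + F}$
$l{\left(Y \right)} = -36$ ($l{\left(Y \right)} = - 6 \cdot 2 \cdot 3 \frac{1}{2 - 1} = - 6 \cdot 2 \cdot 3 \cdot 1^{-1} = - 6 \cdot 2 \cdot 3 \cdot 1 = \left(-6\right) 6 = -36$)
$u{\left(c,O \right)} = \frac{14}{3} - \frac{O}{3}$ ($u{\left(c,O \right)} = 5 + \frac{-1 - O}{3} = 5 - \left(\frac{1}{3} + \frac{O}{3}\right) = \frac{14}{3} - \frac{O}{3}$)
$k{\left(J,G \right)} = \sqrt{55 + J}$ ($k{\left(J,G \right)} = \sqrt{J + 55} = \sqrt{55 + J}$)
$k{\left(207,178 \right)} - u{\left(l{\left(9 \right)},-100 \right)} = \sqrt{55 + 207} - \left(\frac{14}{3} - - \frac{100}{3}\right) = \sqrt{262} - \left(\frac{14}{3} + \frac{100}{3}\right) = \sqrt{262} - 38 = -38 + \sqrt{262}$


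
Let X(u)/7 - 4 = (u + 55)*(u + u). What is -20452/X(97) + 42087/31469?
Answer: 2011251160/1624146559 ≈ 1.2383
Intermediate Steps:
X(u) = 28 + 14*u*(55 + u) (X(u) = 28 + 7*((u + 55)*(u + u)) = 28 + 7*((55 + u)*(2*u)) = 28 + 7*(2*u*(55 + u)) = 28 + 14*u*(55 + u))
-20452/X(97) + 42087/31469 = -20452/(28 + 14*97² + 770*97) + 42087/31469 = -20452/(28 + 14*9409 + 74690) + 42087*(1/31469) = -20452/(28 + 131726 + 74690) + 42087/31469 = -20452/206444 + 42087/31469 = -20452*1/206444 + 42087/31469 = -5113/51611 + 42087/31469 = 2011251160/1624146559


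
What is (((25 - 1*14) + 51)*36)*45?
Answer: 100440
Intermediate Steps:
(((25 - 1*14) + 51)*36)*45 = (((25 - 14) + 51)*36)*45 = ((11 + 51)*36)*45 = (62*36)*45 = 2232*45 = 100440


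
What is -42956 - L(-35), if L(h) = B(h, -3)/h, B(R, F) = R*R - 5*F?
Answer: -300444/7 ≈ -42921.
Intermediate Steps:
B(R, F) = R**2 - 5*F
L(h) = (15 + h**2)/h (L(h) = (h**2 - 5*(-3))/h = (h**2 + 15)/h = (15 + h**2)/h)
-42956 - L(-35) = -42956 - (-35 + 15/(-35)) = -42956 - (-35 + 15*(-1/35)) = -42956 - (-35 - 3/7) = -42956 - 1*(-248/7) = -42956 + 248/7 = -300444/7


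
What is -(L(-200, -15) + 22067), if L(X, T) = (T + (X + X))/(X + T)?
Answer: -948964/43 ≈ -22069.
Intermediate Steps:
L(X, T) = (T + 2*X)/(T + X)
-(L(-200, -15) + 22067) = -((-15 + 2*(-200))/(-15 - 200) + 22067) = -((-15 - 400)/(-215) + 22067) = -(-1/215*(-415) + 22067) = -(83/43 + 22067) = -1*948964/43 = -948964/43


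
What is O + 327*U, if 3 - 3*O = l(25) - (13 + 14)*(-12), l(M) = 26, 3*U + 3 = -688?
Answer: -226304/3 ≈ -75435.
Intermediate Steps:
U = -691/3 (U = -1 + (⅓)*(-688) = -1 - 688/3 = -691/3 ≈ -230.33)
O = -347/3 (O = 1 - (26 - (13 + 14)*(-12))/3 = 1 - (26 - 27*(-12))/3 = 1 - (26 - 1*(-324))/3 = 1 - (26 + 324)/3 = 1 - ⅓*350 = 1 - 350/3 = -347/3 ≈ -115.67)
O + 327*U = -347/3 + 327*(-691/3) = -347/3 - 75319 = -226304/3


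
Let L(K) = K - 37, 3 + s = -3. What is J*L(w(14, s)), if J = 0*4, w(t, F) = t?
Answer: 0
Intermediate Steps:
s = -6 (s = -3 - 3 = -6)
J = 0
L(K) = -37 + K
J*L(w(14, s)) = 0*(-37 + 14) = 0*(-23) = 0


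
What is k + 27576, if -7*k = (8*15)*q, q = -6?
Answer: 193752/7 ≈ 27679.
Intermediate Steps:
k = 720/7 (k = -8*15*(-6)/7 = -120*(-6)/7 = -⅐*(-720) = 720/7 ≈ 102.86)
k + 27576 = 720/7 + 27576 = 193752/7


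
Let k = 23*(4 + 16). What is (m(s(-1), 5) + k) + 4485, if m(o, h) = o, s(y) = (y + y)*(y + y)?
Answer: 4949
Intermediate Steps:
s(y) = 4*y² (s(y) = (2*y)*(2*y) = 4*y²)
k = 460 (k = 23*20 = 460)
(m(s(-1), 5) + k) + 4485 = (4*(-1)² + 460) + 4485 = (4*1 + 460) + 4485 = (4 + 460) + 4485 = 464 + 4485 = 4949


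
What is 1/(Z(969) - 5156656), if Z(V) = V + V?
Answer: -1/5154718 ≈ -1.9400e-7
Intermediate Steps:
Z(V) = 2*V
1/(Z(969) - 5156656) = 1/(2*969 - 5156656) = 1/(1938 - 5156656) = 1/(-5154718) = -1/5154718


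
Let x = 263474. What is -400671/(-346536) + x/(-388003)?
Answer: 7128702661/14939667512 ≈ 0.47717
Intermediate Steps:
-400671/(-346536) + x/(-388003) = -400671/(-346536) + 263474/(-388003) = -400671*(-1/346536) + 263474*(-1/388003) = 44519/38504 - 263474/388003 = 7128702661/14939667512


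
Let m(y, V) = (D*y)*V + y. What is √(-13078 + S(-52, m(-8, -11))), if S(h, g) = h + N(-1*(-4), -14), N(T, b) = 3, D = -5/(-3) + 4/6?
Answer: I*√13127 ≈ 114.57*I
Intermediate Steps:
D = 7/3 (D = -5*(-⅓) + 4*(⅙) = 5/3 + ⅔ = 7/3 ≈ 2.3333)
m(y, V) = y + 7*V*y/3 (m(y, V) = (7*y/3)*V + y = 7*V*y/3 + y = y + 7*V*y/3)
S(h, g) = 3 + h (S(h, g) = h + 3 = 3 + h)
√(-13078 + S(-52, m(-8, -11))) = √(-13078 + (3 - 52)) = √(-13078 - 49) = √(-13127) = I*√13127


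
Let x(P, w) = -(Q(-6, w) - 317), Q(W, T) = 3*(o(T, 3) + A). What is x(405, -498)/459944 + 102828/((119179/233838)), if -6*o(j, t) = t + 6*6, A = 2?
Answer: 22118793383144551/109631331952 ≈ 2.0176e+5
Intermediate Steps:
o(j, t) = -6 - t/6 (o(j, t) = -(t + 6*6)/6 = -(t + 36)/6 = -(36 + t)/6 = -6 - t/6)
Q(W, T) = -27/2 (Q(W, T) = 3*((-6 - 1/6*3) + 2) = 3*((-6 - 1/2) + 2) = 3*(-13/2 + 2) = 3*(-9/2) = -27/2)
x(P, w) = 661/2 (x(P, w) = -(-27/2 - 317) = -1*(-661/2) = 661/2)
x(405, -498)/459944 + 102828/((119179/233838)) = (661/2)/459944 + 102828/((119179/233838)) = (661/2)*(1/459944) + 102828/((119179*(1/233838))) = 661/919888 + 102828/(119179/233838) = 661/919888 + 102828*(233838/119179) = 661/919888 + 24045093864/119179 = 22118793383144551/109631331952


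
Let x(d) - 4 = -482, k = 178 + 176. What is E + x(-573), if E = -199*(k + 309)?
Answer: -132415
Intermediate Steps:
k = 354
x(d) = -478 (x(d) = 4 - 482 = -478)
E = -131937 (E = -199*(354 + 309) = -199*663 = -131937)
E + x(-573) = -131937 - 478 = -132415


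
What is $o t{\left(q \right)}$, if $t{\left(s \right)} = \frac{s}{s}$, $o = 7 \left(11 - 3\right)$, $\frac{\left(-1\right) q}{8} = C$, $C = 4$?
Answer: $56$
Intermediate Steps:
$q = -32$ ($q = \left(-8\right) 4 = -32$)
$o = 56$ ($o = 7 \cdot 8 = 56$)
$t{\left(s \right)} = 1$
$o t{\left(q \right)} = 56 \cdot 1 = 56$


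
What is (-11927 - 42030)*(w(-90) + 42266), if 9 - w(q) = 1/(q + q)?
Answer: -410585845457/180 ≈ -2.2810e+9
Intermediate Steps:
w(q) = 9 - 1/(2*q) (w(q) = 9 - 1/(q + q) = 9 - 1/(2*q))
(-11927 - 42030)*(w(-90) + 42266) = (-11927 - 42030)*((9 - ½/(-90)) + 42266) = -53957*((9 - ½*(-1/90)) + 42266) = -53957*((9 + 1/180) + 42266) = -53957*(1621/180 + 42266) = -53957*7609501/180 = -410585845457/180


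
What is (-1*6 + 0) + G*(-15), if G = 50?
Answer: -756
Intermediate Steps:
(-1*6 + 0) + G*(-15) = (-1*6 + 0) + 50*(-15) = (-6 + 0) - 750 = -6 - 750 = -756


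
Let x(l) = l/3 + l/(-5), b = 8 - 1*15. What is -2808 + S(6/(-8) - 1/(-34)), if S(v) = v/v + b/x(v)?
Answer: -19139/7 ≈ -2734.1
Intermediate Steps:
b = -7 (b = 8 - 15 = -7)
x(l) = 2*l/15 (x(l) = l*(⅓) + l*(-⅕) = l/3 - l/5 = 2*l/15)
S(v) = 1 - 105/(2*v) (S(v) = v/v - 7*15/(2*v) = 1 - 105/(2*v))
-2808 + S(6/(-8) - 1/(-34)) = -2808 + (-105/2 + (6/(-8) - 1/(-34)))/(6/(-8) - 1/(-34)) = -2808 + (-105/2 + (6*(-⅛) - 1*(-1/34)))/(6*(-⅛) - 1*(-1/34)) = -2808 + (-105/2 + (-¾ + 1/34))/(-¾ + 1/34) = -2808 + (-105/2 - 49/68)/(-49/68) = -2808 - 68/49*(-3619/68) = -2808 + 517/7 = -19139/7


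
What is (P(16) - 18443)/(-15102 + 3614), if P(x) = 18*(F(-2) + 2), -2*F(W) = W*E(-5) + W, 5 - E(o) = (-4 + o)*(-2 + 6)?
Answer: 17651/11488 ≈ 1.5365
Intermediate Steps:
E(o) = 21 - 4*o (E(o) = 5 - (-4 + o)*(-2 + 6) = 5 - (-4 + o)*4 = 5 - (-16 + 4*o) = 5 + (16 - 4*o) = 21 - 4*o)
F(W) = -21*W (F(W) = -(W*(21 - 4*(-5)) + W)/2 = -(W*(21 + 20) + W)/2 = -(W*41 + W)/2 = -(41*W + W)/2 = -21*W)
P(x) = 792 (P(x) = 18*(-21*(-2) + 2) = 18*(42 + 2) = 18*44 = 792)
(P(16) - 18443)/(-15102 + 3614) = (792 - 18443)/(-15102 + 3614) = -17651/(-11488) = -17651*(-1/11488) = 17651/11488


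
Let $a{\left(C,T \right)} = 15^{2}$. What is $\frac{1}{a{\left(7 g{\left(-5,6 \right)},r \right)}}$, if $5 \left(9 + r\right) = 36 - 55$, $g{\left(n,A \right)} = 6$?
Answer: $\frac{1}{225} \approx 0.0044444$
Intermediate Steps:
$r = - \frac{64}{5}$ ($r = -9 + \frac{36 - 55}{5} = -9 + \frac{1}{5} \left(-19\right) = -9 - \frac{19}{5} = - \frac{64}{5} \approx -12.8$)
$a{\left(C,T \right)} = 225$
$\frac{1}{a{\left(7 g{\left(-5,6 \right)},r \right)}} = \frac{1}{225}$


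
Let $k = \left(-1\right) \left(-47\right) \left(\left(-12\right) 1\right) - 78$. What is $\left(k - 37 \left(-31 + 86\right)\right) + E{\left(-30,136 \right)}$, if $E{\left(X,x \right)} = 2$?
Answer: $-2675$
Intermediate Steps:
$k = -642$ ($k = 47 \left(-12\right) - 78 = -564 - 78 = -642$)
$\left(k - 37 \left(-31 + 86\right)\right) + E{\left(-30,136 \right)} = \left(-642 - 37 \left(-31 + 86\right)\right) + 2 = \left(-642 - 2035\right) + 2 = -2677 + 2 = -2675$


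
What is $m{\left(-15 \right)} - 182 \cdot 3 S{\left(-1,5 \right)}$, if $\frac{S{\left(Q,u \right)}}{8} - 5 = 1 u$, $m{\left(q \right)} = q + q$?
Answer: $-43710$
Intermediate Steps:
$m{\left(q \right)} = 2 q$
$S{\left(Q,u \right)} = 40 + 8 u$ ($S{\left(Q,u \right)} = 40 + 8 \cdot 1 u = 40 + 8 u$)
$m{\left(-15 \right)} - 182 \cdot 3 S{\left(-1,5 \right)} = 2 \left(-15\right) - 182 \cdot 3 \left(40 + 8 \cdot 5\right) = -30 - 182 \cdot 3 \left(40 + 40\right) = -30 - 182 \cdot 3 \cdot 80 = -30 - 43680 = -43710$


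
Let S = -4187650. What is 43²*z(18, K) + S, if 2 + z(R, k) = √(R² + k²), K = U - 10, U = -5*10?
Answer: -4191348 + 11094*√109 ≈ -4.0755e+6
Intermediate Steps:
U = -50
K = -60 (K = -50 - 10 = -60)
z(R, k) = -2 + √(R² + k²)
43²*z(18, K) + S = 43²*(-2 + √(18² + (-60)²)) - 4187650 = 1849*(-2 + √(324 + 3600)) - 4187650 = 1849*(-2 + √3924) - 4187650 = 1849*(-2 + 6*√109) - 4187650 = (-3698 + 11094*√109) - 4187650 = -4191348 + 11094*√109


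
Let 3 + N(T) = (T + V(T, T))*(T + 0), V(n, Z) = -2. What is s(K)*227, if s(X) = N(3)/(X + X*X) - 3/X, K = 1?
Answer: -681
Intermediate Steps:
N(T) = -3 + T*(-2 + T) (N(T) = -3 + (T - 2)*(T + 0) = -3 + (-2 + T)*T = -3 + T*(-2 + T))
s(X) = -3/X (s(X) = (-3 + 3**2 - 2*3)/(X + X*X) - 3/X = (-3 + 9 - 6)/(X + X**2) - 3/X = 0/(X + X**2) - 3/X = 0 - 3/X = -3/X)
s(K)*227 = -3/1*227 = -3*1*227 = -3*227 = -681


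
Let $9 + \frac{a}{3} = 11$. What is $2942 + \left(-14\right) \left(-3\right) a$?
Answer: $3194$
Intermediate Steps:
$a = 6$ ($a = -27 + 3 \cdot 11 = -27 + 33 = 6$)
$2942 + \left(-14\right) \left(-3\right) a = 2942 + \left(-14\right) \left(-3\right) 6 = 2942 + 42 \cdot 6 = 2942 + 252 = 3194$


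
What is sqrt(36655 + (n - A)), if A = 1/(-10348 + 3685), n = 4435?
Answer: sqrt(1824213936873)/6663 ≈ 202.71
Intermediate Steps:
A = -1/6663 (A = 1/(-6663) = -1/6663 ≈ -0.00015008)
sqrt(36655 + (n - A)) = sqrt(36655 + (4435 - 1*(-1/6663))) = sqrt(36655 + (4435 + 1/6663)) = sqrt(36655 + 29550406/6663) = sqrt(273782671/6663) = sqrt(1824213936873)/6663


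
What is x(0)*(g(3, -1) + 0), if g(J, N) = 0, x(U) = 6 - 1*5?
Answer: 0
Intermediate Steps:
x(U) = 1 (x(U) = 6 - 5 = 1)
x(0)*(g(3, -1) + 0) = 1*(0 + 0) = 1*0 = 0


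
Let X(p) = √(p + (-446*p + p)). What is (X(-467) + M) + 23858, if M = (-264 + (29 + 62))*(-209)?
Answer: 60015 + 2*√51837 ≈ 60470.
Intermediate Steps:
M = 36157 (M = (-264 + 91)*(-209) = -173*(-209) = 36157)
X(p) = 2*√111*√(-p) (X(p) = √(p - 445*p) = √(-444*p) = 2*√111*√(-p))
(X(-467) + M) + 23858 = (2*√111*√(-1*(-467)) + 36157) + 23858 = (2*√111*√467 + 36157) + 23858 = (2*√51837 + 36157) + 23858 = (36157 + 2*√51837) + 23858 = 60015 + 2*√51837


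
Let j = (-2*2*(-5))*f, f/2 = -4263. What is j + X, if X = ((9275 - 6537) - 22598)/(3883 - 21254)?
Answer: -2962083060/17371 ≈ -1.7052e+5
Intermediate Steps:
f = -8526 (f = 2*(-4263) = -8526)
X = 19860/17371 (X = (2738 - 22598)/(-17371) = -19860*(-1/17371) = 19860/17371 ≈ 1.1433)
j = -170520 (j = (-2*2*(-5))*(-8526) = -4*(-5)*(-8526) = 20*(-8526) = -170520)
j + X = -170520 + 19860/17371 = -2962083060/17371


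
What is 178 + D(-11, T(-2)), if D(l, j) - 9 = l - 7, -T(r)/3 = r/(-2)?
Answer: 169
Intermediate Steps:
T(r) = 3*r/2 (T(r) = -3*r/(-2) = -3*r*(-1)/2 = -(-3)*r/2 = 3*r/2)
D(l, j) = 2 + l (D(l, j) = 9 + (l - 7) = 9 + (-7 + l) = 2 + l)
178 + D(-11, T(-2)) = 178 + (2 - 11) = 178 - 9 = 169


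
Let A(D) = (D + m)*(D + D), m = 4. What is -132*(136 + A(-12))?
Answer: -43296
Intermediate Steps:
A(D) = 2*D*(4 + D) (A(D) = (D + 4)*(D + D) = (4 + D)*(2*D) = 2*D*(4 + D))
-132*(136 + A(-12)) = -132*(136 + 2*(-12)*(4 - 12)) = -132*(136 + 2*(-12)*(-8)) = -132*(136 + 192) = -132*328 = -43296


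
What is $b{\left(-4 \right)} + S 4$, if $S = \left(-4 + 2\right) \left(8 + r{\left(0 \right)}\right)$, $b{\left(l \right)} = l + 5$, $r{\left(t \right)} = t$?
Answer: $-63$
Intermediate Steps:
$b{\left(l \right)} = 5 + l$
$S = -16$ ($S = \left(-4 + 2\right) \left(8 + 0\right) = \left(-2\right) 8 = -16$)
$b{\left(-4 \right)} + S 4 = \left(5 - 4\right) - 64 = 1 - 64 = -63$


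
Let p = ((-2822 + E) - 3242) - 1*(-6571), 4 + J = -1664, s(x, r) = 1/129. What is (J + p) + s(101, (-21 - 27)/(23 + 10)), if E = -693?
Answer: -239165/129 ≈ -1854.0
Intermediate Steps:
s(x, r) = 1/129
J = -1668 (J = -4 - 1664 = -1668)
p = -186 (p = ((-2822 - 693) - 3242) - 1*(-6571) = (-3515 - 3242) + 6571 = -6757 + 6571 = -186)
(J + p) + s(101, (-21 - 27)/(23 + 10)) = (-1668 - 186) + 1/129 = -1854 + 1/129 = -239165/129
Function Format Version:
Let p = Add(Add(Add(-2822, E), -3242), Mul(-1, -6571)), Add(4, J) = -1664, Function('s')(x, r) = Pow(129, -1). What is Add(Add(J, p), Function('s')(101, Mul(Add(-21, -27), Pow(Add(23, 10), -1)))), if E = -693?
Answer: Rational(-239165, 129) ≈ -1854.0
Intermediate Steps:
Function('s')(x, r) = Rational(1, 129)
J = -1668 (J = Add(-4, -1664) = -1668)
p = -186 (p = Add(Add(Add(-2822, -693), -3242), Mul(-1, -6571)) = Add(Add(-3515, -3242), 6571) = Add(-6757, 6571) = -186)
Add(Add(J, p), Function('s')(101, Mul(Add(-21, -27), Pow(Add(23, 10), -1)))) = Add(Add(-1668, -186), Rational(1, 129)) = Add(-1854, Rational(1, 129)) = Rational(-239165, 129)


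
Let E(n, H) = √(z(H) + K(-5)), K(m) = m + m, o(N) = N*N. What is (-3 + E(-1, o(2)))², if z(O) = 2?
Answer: 1 - 12*I*√2 ≈ 1.0 - 16.971*I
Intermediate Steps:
o(N) = N²
K(m) = 2*m
E(n, H) = 2*I*√2 (E(n, H) = √(2 + 2*(-5)) = √(2 - 10) = √(-8) = 2*I*√2)
(-3 + E(-1, o(2)))² = (-3 + 2*I*√2)²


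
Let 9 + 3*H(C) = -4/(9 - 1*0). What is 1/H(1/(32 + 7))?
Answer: -27/85 ≈ -0.31765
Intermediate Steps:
H(C) = -85/27 (H(C) = -3 + (-4/(9 - 1*0))/3 = -3 + (-4/(9 + 0))/3 = -3 + (-4/9)/3 = -3 + (-4*1/9)/3 = -3 + (1/3)*(-4/9) = -3 - 4/27 = -85/27)
1/H(1/(32 + 7)) = 1/(-85/27) = -27/85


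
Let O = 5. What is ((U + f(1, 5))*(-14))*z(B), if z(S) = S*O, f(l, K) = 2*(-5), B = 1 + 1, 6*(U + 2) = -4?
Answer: 5320/3 ≈ 1773.3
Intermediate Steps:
U = -8/3 (U = -2 + (⅙)*(-4) = -2 - ⅔ = -8/3 ≈ -2.6667)
B = 2
f(l, K) = -10
z(S) = 5*S (z(S) = S*5 = 5*S)
((U + f(1, 5))*(-14))*z(B) = ((-8/3 - 10)*(-14))*(5*2) = -38/3*(-14)*10 = (532/3)*10 = 5320/3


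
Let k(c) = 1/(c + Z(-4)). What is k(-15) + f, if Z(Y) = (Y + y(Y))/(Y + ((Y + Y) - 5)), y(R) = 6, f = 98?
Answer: 25169/257 ≈ 97.934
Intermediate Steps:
Z(Y) = (6 + Y)/(-5 + 3*Y) (Z(Y) = (Y + 6)/(Y + ((Y + Y) - 5)) = (6 + Y)/(Y + (2*Y - 5)) = (6 + Y)/(Y + (-5 + 2*Y)) = (6 + Y)/(-5 + 3*Y))
k(c) = 1/(-2/17 + c) (k(c) = 1/(c + (6 - 4)/(-5 + 3*(-4))) = 1/(c + 2/(-5 - 12)) = 1/(c + 2/(-17)) = 1/(c - 1/17*2) = 1/(c - 2/17) = 1/(-2/17 + c))
k(-15) + f = 17/(-2 + 17*(-15)) + 98 = 17/(-2 - 255) + 98 = 17/(-257) + 98 = 17*(-1/257) + 98 = -17/257 + 98 = 25169/257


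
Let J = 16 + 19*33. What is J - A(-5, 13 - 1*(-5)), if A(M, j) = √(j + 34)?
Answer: 643 - 2*√13 ≈ 635.79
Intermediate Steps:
J = 643 (J = 16 + 627 = 643)
A(M, j) = √(34 + j)
J - A(-5, 13 - 1*(-5)) = 643 - √(34 + (13 - 1*(-5))) = 643 - √(34 + (13 + 5)) = 643 - √(34 + 18) = 643 - √52 = 643 - 2*√13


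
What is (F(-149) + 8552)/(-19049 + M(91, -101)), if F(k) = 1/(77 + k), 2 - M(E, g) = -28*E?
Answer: -615743/1187928 ≈ -0.51833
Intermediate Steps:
M(E, g) = 2 + 28*E (M(E, g) = 2 - (-28)*E = 2 + 28*E)
(F(-149) + 8552)/(-19049 + M(91, -101)) = (1/(77 - 149) + 8552)/(-19049 + (2 + 28*91)) = (1/(-72) + 8552)/(-19049 + (2 + 2548)) = (-1/72 + 8552)/(-19049 + 2550) = (615743/72)/(-16499) = (615743/72)*(-1/16499) = -615743/1187928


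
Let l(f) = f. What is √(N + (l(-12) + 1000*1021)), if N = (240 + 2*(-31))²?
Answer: 64*√257 ≈ 1026.0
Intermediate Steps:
N = 31684 (N = (240 - 62)² = 178² = 31684)
√(N + (l(-12) + 1000*1021)) = √(31684 + (-12 + 1000*1021)) = √(31684 + (-12 + 1021000)) = √(31684 + 1020988) = √1052672 = 64*√257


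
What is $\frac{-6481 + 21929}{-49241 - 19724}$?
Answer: $- \frac{15448}{68965} \approx -0.224$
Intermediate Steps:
$\frac{-6481 + 21929}{-49241 - 19724} = \frac{15448}{-68965} = 15448 \left(- \frac{1}{68965}\right) = - \frac{15448}{68965}$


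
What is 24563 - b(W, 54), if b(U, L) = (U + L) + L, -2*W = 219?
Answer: 49129/2 ≈ 24565.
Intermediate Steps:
W = -219/2 (W = -½*219 = -219/2 ≈ -109.50)
b(U, L) = U + 2*L (b(U, L) = (L + U) + L = U + 2*L)
24563 - b(W, 54) = 24563 - (-219/2 + 2*54) = 24563 - (-219/2 + 108) = 24563 - 1*(-3/2) = 24563 + 3/2 = 49129/2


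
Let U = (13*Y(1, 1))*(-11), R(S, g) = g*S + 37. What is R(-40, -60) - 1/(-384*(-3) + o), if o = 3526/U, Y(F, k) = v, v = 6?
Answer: 1200088036/492445 ≈ 2437.0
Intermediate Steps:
Y(F, k) = 6
R(S, g) = 37 + S*g (R(S, g) = S*g + 37 = 37 + S*g)
U = -858 (U = (13*6)*(-11) = 78*(-11) = -858)
o = -1763/429 (o = 3526/(-858) = 3526*(-1/858) = -1763/429 ≈ -4.1096)
R(-40, -60) - 1/(-384*(-3) + o) = (37 - 40*(-60)) - 1/(-384*(-3) - 1763/429) = (37 + 2400) - 1/(1152 - 1763/429) = 2437 - 1/492445/429 = 2437 - 1*429/492445 = 2437 - 429/492445 = 1200088036/492445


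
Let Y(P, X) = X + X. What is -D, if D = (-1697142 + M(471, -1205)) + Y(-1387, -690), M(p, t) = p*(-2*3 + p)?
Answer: 1479507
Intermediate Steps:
Y(P, X) = 2*X
M(p, t) = p*(-6 + p)
D = -1479507 (D = (-1697142 + 471*(-6 + 471)) + 2*(-690) = (-1697142 + 471*465) - 1380 = (-1697142 + 219015) - 1380 = -1478127 - 1380 = -1479507)
-D = -1*(-1479507) = 1479507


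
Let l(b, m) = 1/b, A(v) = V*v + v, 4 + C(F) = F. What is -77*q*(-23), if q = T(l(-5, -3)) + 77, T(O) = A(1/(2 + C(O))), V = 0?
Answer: 135562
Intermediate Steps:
C(F) = -4 + F
A(v) = v (A(v) = 0*v + v = 0 + v = v)
T(O) = 1/(-2 + O) (T(O) = 1/(2 + (-4 + O)) = 1/(-2 + O))
q = 842/11 (q = 1/(-2 + 1/(-5)) + 77 = 1/(-2 - ⅕) + 77 = 1/(-11/5) + 77 = -5/11 + 77 = 842/11 ≈ 76.545)
-77*q*(-23) = -77*842/11*(-23) = -5894*(-23) = 135562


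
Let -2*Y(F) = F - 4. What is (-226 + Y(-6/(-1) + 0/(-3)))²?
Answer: 51529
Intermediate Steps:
Y(F) = 2 - F/2 (Y(F) = -(F - 4)/2 = -(-4 + F)/2 = 2 - F/2)
(-226 + Y(-6/(-1) + 0/(-3)))² = (-226 + (2 - (-6/(-1) + 0/(-3))/2))² = (-226 + (2 - (-6*(-1) + 0*(-⅓))/2))² = (-226 + (2 - (6 + 0)/2))² = (-226 + (2 - ½*6))² = (-226 + (2 - 3))² = (-226 - 1)² = (-227)² = 51529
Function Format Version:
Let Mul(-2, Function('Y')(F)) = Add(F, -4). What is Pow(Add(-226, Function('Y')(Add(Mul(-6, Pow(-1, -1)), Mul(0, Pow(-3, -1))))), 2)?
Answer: 51529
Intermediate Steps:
Function('Y')(F) = Add(2, Mul(Rational(-1, 2), F)) (Function('Y')(F) = Mul(Rational(-1, 2), Add(F, -4)) = Mul(Rational(-1, 2), Add(-4, F)) = Add(2, Mul(Rational(-1, 2), F)))
Pow(Add(-226, Function('Y')(Add(Mul(-6, Pow(-1, -1)), Mul(0, Pow(-3, -1))))), 2) = Pow(Add(-226, Add(2, Mul(Rational(-1, 2), Add(Mul(-6, Pow(-1, -1)), Mul(0, Pow(-3, -1)))))), 2) = Pow(Add(-226, Add(2, Mul(Rational(-1, 2), Add(Mul(-6, -1), Mul(0, Rational(-1, 3)))))), 2) = Pow(Add(-226, Add(2, Mul(Rational(-1, 2), Add(6, 0)))), 2) = Pow(Add(-226, Add(2, Mul(Rational(-1, 2), 6))), 2) = Pow(Add(-226, Add(2, -3)), 2) = Pow(Add(-226, -1), 2) = Pow(-227, 2) = 51529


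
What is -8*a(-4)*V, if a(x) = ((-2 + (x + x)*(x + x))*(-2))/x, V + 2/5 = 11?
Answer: -13144/5 ≈ -2628.8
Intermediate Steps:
V = 53/5 (V = -⅖ + 11 = 53/5 ≈ 10.600)
a(x) = (4 - 8*x²)/x (a(x) = ((-2 + (2*x)*(2*x))*(-2))/x = ((-2 + 4*x²)*(-2))/x = (4 - 8*x²)/x)
-8*a(-4)*V = -8*(-8*(-4) + 4/(-4))*53/5 = -8*(32 + 4*(-¼))*53/5 = -8*(32 - 1)*53/5 = -248*53/5 = -8*1643/5 = -13144/5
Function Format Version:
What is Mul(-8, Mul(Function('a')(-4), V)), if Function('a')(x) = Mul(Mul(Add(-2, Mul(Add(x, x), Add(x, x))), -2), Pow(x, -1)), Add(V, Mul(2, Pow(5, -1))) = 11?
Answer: Rational(-13144, 5) ≈ -2628.8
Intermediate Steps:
V = Rational(53, 5) (V = Add(Rational(-2, 5), 11) = Rational(53, 5) ≈ 10.600)
Function('a')(x) = Mul(Pow(x, -1), Add(4, Mul(-8, Pow(x, 2)))) (Function('a')(x) = Mul(Mul(Add(-2, Mul(Mul(2, x), Mul(2, x))), -2), Pow(x, -1)) = Mul(Mul(Add(-2, Mul(4, Pow(x, 2))), -2), Pow(x, -1)) = Mul(Add(4, Mul(-8, Pow(x, 2))), Pow(x, -1)) = Mul(Pow(x, -1), Add(4, Mul(-8, Pow(x, 2)))))
Mul(-8, Mul(Function('a')(-4), V)) = Mul(-8, Mul(Add(Mul(-8, -4), Mul(4, Pow(-4, -1))), Rational(53, 5))) = Mul(-8, Mul(Add(32, Mul(4, Rational(-1, 4))), Rational(53, 5))) = Mul(-8, Mul(Add(32, -1), Rational(53, 5))) = Mul(-8, Mul(31, Rational(53, 5))) = Mul(-8, Rational(1643, 5)) = Rational(-13144, 5)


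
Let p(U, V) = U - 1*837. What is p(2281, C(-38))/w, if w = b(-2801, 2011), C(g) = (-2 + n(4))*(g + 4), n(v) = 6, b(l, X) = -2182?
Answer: -722/1091 ≈ -0.66178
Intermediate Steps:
C(g) = 16 + 4*g (C(g) = (-2 + 6)*(g + 4) = 4*(4 + g) = 16 + 4*g)
p(U, V) = -837 + U (p(U, V) = U - 837 = -837 + U)
w = -2182
p(2281, C(-38))/w = (-837 + 2281)/(-2182) = 1444*(-1/2182) = -722/1091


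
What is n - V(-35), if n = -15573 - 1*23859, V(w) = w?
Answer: -39397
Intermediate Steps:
n = -39432 (n = -15573 - 23859 = -39432)
n - V(-35) = -39432 - 1*(-35) = -39432 + 35 = -39397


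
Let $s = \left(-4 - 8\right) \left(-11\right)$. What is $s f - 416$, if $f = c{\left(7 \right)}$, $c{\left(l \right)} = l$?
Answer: $508$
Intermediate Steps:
$s = 132$ ($s = \left(-12\right) \left(-11\right) = 132$)
$f = 7$
$s f - 416 = 132 \cdot 7 - 416 = 924 - 416 = 508$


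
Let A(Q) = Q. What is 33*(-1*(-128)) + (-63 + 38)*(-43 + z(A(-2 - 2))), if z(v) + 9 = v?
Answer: 5624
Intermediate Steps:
z(v) = -9 + v
33*(-1*(-128)) + (-63 + 38)*(-43 + z(A(-2 - 2))) = 33*(-1*(-128)) + (-63 + 38)*(-43 + (-9 + (-2 - 2))) = 33*128 - 25*(-43 + (-9 - 4)) = 4224 - 25*(-43 - 13) = 4224 - 25*(-56) = 4224 + 1400 = 5624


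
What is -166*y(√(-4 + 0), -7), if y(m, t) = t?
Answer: 1162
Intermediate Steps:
-166*y(√(-4 + 0), -7) = -166*(-7) = 1162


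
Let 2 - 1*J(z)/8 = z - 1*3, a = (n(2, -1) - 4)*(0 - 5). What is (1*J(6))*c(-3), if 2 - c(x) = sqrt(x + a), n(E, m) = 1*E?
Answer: -16 + 8*sqrt(7) ≈ 5.1660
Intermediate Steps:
n(E, m) = E
a = 10 (a = (2 - 4)*(0 - 5) = -2*(-5) = 10)
J(z) = 40 - 8*z (J(z) = 16 - 8*(z - 1*3) = 16 - 8*(z - 3) = 16 - 8*(-3 + z) = 16 + (24 - 8*z) = 40 - 8*z)
c(x) = 2 - sqrt(10 + x) (c(x) = 2 - sqrt(x + 10) = 2 - sqrt(10 + x))
(1*J(6))*c(-3) = (1*(40 - 8*6))*(2 - sqrt(10 - 3)) = (1*(40 - 48))*(2 - sqrt(7)) = (1*(-8))*(2 - sqrt(7)) = -8*(2 - sqrt(7)) = -16 + 8*sqrt(7)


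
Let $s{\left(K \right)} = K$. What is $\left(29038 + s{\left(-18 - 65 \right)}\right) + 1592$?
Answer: $30547$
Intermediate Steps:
$\left(29038 + s{\left(-18 - 65 \right)}\right) + 1592 = \left(29038 - 83\right) + 1592 = 28955 + 1592 = 30547$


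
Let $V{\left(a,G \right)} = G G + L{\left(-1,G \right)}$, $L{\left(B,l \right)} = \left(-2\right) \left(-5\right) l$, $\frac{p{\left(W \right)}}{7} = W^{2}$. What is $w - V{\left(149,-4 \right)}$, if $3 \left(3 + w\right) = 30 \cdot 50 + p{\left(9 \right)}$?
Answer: $710$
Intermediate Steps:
$p{\left(W \right)} = 7 W^{2}$
$L{\left(B,l \right)} = 10 l$
$w = 686$ ($w = -3 + \frac{30 \cdot 50 + 7 \cdot 9^{2}}{3} = -3 + \frac{1500 + 7 \cdot 81}{3} = -3 + \frac{1500 + 567}{3} = -3 + \frac{1}{3} \cdot 2067 = -3 + 689 = 686$)
$V{\left(a,G \right)} = G^{2} + 10 G$ ($V{\left(a,G \right)} = G G + 10 G = G^{2} + 10 G$)
$w - V{\left(149,-4 \right)} = 686 - - 4 \left(10 - 4\right) = 686 - \left(-4\right) 6 = 686 - -24 = 686 + 24 = 710$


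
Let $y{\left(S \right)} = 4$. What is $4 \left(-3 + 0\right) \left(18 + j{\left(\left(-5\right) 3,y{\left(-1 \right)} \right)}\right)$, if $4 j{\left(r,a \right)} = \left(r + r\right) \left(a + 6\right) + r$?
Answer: $729$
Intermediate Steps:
$j{\left(r,a \right)} = \frac{r}{4} + \frac{r \left(6 + a\right)}{2}$ ($j{\left(r,a \right)} = \frac{\left(r + r\right) \left(a + 6\right) + r}{4} = \frac{2 r \left(6 + a\right) + r}{4} = \frac{r + 2 r \left(6 + a\right)}{4} = \frac{r}{4} + \frac{r \left(6 + a\right)}{2}$)
$4 \left(-3 + 0\right) \left(18 + j{\left(\left(-5\right) 3,y{\left(-1 \right)} \right)}\right) = 4 \left(-3 + 0\right) \left(18 + \frac{\left(-5\right) 3 \left(13 + 2 \cdot 4\right)}{4}\right) = 4 \left(-3\right) \left(18 + \frac{1}{4} \left(-15\right) \left(13 + 8\right)\right) = - 12 \left(18 + \frac{1}{4} \left(-15\right) 21\right) = - 12 \left(18 - \frac{315}{4}\right) = \left(-12\right) \left(- \frac{243}{4}\right) = 729$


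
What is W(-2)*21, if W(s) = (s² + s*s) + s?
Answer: 126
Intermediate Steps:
W(s) = s + 2*s² (W(s) = (s² + s²) + s = 2*s² + s = s + 2*s²)
W(-2)*21 = -2*(1 + 2*(-2))*21 = -2*(1 - 4)*21 = -2*(-3)*21 = 6*21 = 126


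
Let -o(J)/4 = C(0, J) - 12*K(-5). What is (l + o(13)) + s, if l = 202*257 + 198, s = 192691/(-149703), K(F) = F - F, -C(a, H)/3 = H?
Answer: 7824483713/149703 ≈ 52267.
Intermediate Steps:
C(a, H) = -3*H
K(F) = 0
s = -192691/149703 (s = 192691*(-1/149703) = -192691/149703 ≈ -1.2872)
o(J) = 12*J (o(J) = -4*(-3*J - 12*0) = -4*(-3*J + 0) = -(-12)*J = 12*J)
l = 52112 (l = 51914 + 198 = 52112)
(l + o(13)) + s = (52112 + 12*13) - 192691/149703 = (52112 + 156) - 192691/149703 = 52268 - 192691/149703 = 7824483713/149703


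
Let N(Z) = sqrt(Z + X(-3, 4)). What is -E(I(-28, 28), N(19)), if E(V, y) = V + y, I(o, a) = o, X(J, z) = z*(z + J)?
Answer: 28 - sqrt(23) ≈ 23.204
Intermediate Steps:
X(J, z) = z*(J + z)
N(Z) = sqrt(4 + Z) (N(Z) = sqrt(Z + 4*(-3 + 4)) = sqrt(Z + 4*1) = sqrt(Z + 4) = sqrt(4 + Z))
-E(I(-28, 28), N(19)) = -(-28 + sqrt(4 + 19)) = -(-28 + sqrt(23)) = 28 - sqrt(23)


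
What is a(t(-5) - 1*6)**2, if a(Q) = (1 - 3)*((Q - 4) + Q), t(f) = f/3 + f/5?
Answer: 16384/9 ≈ 1820.4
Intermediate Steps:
t(f) = 8*f/15 (t(f) = f*(1/3) + f*(1/5) = f/3 + f/5 = 8*f/15)
a(Q) = 8 - 4*Q (a(Q) = -2*((-4 + Q) + Q) = -2*(-4 + 2*Q) = 8 - 4*Q)
a(t(-5) - 1*6)**2 = (8 - 4*((8/15)*(-5) - 1*6))**2 = (8 - 4*(-8/3 - 6))**2 = (8 - 4*(-26/3))**2 = (8 + 104/3)**2 = (128/3)**2 = 16384/9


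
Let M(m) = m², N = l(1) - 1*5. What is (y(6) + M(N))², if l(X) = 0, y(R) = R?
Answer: 961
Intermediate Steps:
N = -5 (N = 0 - 1*5 = 0 - 5 = -5)
(y(6) + M(N))² = (6 + (-5)²)² = (6 + 25)² = 31² = 961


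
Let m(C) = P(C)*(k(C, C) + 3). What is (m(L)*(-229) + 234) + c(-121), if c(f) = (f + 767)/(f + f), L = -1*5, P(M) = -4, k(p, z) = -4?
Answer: -82845/121 ≈ -684.67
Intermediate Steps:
L = -5
c(f) = (767 + f)/(2*f) (c(f) = (767 + f)/((2*f)) = (767 + f)*(1/(2*f)) = (767 + f)/(2*f))
m(C) = 4 (m(C) = -4*(-4 + 3) = -4*(-1) = 4)
(m(L)*(-229) + 234) + c(-121) = (4*(-229) + 234) + (½)*(767 - 121)/(-121) = (-916 + 234) + (½)*(-1/121)*646 = -682 - 323/121 = -82845/121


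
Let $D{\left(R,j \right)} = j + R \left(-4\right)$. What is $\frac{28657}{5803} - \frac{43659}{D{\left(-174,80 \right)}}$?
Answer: $- \frac{231115345}{4503128} \approx -51.323$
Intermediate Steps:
$D{\left(R,j \right)} = j - 4 R$
$\frac{28657}{5803} - \frac{43659}{D{\left(-174,80 \right)}} = \frac{28657}{5803} - \frac{43659}{80 - -696} = 28657 \cdot \frac{1}{5803} - \frac{43659}{80 + 696} = \frac{28657}{5803} - \frac{43659}{776} = - \frac{231115345}{4503128}$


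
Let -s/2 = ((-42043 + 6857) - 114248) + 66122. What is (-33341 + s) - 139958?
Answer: -6675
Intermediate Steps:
s = 166624 (s = -2*(((-42043 + 6857) - 114248) + 66122) = -2*((-35186 - 114248) + 66122) = -2*(-149434 + 66122) = -2*(-83312) = 166624)
(-33341 + s) - 139958 = (-33341 + 166624) - 139958 = 133283 - 139958 = -6675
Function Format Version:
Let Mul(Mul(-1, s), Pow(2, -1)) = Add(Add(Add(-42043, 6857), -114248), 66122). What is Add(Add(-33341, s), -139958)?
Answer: -6675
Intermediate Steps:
s = 166624 (s = Mul(-2, Add(Add(Add(-42043, 6857), -114248), 66122)) = Mul(-2, Add(Add(-35186, -114248), 66122)) = Mul(-2, Add(-149434, 66122)) = Mul(-2, -83312) = 166624)
Add(Add(-33341, s), -139958) = Add(Add(-33341, 166624), -139958) = Add(133283, -139958) = -6675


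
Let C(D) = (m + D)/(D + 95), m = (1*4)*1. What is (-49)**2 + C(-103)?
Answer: 19307/8 ≈ 2413.4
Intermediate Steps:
m = 4 (m = 4*1 = 4)
C(D) = (4 + D)/(95 + D) (C(D) = (4 + D)/(D + 95) = (4 + D)/(95 + D))
(-49)**2 + C(-103) = (-49)**2 + (4 - 103)/(95 - 103) = 2401 - 99/(-8) = 2401 - 1/8*(-99) = 2401 + 99/8 = 19307/8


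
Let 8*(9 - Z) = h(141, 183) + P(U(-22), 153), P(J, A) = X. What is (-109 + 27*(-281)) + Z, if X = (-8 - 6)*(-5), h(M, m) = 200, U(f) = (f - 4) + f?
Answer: -30883/4 ≈ -7720.8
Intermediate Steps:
U(f) = -4 + 2*f (U(f) = (-4 + f) + f = -4 + 2*f)
X = 70 (X = -14*(-5) = 70)
P(J, A) = 70
Z = -99/4 (Z = 9 - (200 + 70)/8 = 9 - ⅛*270 = 9 - 135/4 = -99/4 ≈ -24.750)
(-109 + 27*(-281)) + Z = (-109 + 27*(-281)) - 99/4 = (-109 - 7587) - 99/4 = -7696 - 99/4 = -30883/4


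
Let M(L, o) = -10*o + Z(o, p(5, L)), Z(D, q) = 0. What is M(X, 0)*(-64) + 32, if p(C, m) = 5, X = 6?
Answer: 32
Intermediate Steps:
M(L, o) = -10*o (M(L, o) = -10*o + 0 = -10*o)
M(X, 0)*(-64) + 32 = -10*0*(-64) + 32 = 0*(-64) + 32 = 0 + 32 = 32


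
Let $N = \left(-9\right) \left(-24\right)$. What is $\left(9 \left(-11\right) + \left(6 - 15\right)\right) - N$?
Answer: $-324$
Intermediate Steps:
$N = 216$
$\left(9 \left(-11\right) + \left(6 - 15\right)\right) - N = \left(9 \left(-11\right) + \left(6 - 15\right)\right) - 216 = \left(-99 + \left(6 - 15\right)\right) - 216 = \left(-99 - 9\right) - 216 = -108 - 216 = -324$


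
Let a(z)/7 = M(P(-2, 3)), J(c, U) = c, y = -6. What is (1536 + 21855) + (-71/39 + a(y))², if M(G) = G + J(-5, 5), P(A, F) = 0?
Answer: 37639807/1521 ≈ 24747.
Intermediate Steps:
M(G) = -5 + G (M(G) = G - 5 = -5 + G)
a(z) = -35 (a(z) = 7*(-5 + 0) = 7*(-5) = -35)
(1536 + 21855) + (-71/39 + a(y))² = (1536 + 21855) + (-71/39 - 35)² = 23391 + (-71*1/39 - 35)² = 23391 + (-71/39 - 35)² = 23391 + (-1436/39)² = 23391 + 2062096/1521 = 37639807/1521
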